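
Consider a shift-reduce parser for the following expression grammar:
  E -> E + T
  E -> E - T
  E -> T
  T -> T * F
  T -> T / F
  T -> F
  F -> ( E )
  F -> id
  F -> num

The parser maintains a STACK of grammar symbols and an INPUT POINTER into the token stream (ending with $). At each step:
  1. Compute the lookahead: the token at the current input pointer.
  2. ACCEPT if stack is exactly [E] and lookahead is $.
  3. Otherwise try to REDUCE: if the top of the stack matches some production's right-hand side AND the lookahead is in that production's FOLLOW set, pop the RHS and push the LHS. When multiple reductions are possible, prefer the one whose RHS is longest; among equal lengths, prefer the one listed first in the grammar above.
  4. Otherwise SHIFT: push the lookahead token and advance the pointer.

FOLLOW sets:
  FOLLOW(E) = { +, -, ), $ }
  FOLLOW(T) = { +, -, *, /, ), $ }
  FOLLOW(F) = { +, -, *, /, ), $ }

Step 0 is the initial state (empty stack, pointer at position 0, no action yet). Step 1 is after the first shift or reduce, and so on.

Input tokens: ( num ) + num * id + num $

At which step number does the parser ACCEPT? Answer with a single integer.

Step 1: shift (. Stack=[(] ptr=1 lookahead=num remaining=[num ) + num * id + num $]
Step 2: shift num. Stack=[( num] ptr=2 lookahead=) remaining=[) + num * id + num $]
Step 3: reduce F->num. Stack=[( F] ptr=2 lookahead=) remaining=[) + num * id + num $]
Step 4: reduce T->F. Stack=[( T] ptr=2 lookahead=) remaining=[) + num * id + num $]
Step 5: reduce E->T. Stack=[( E] ptr=2 lookahead=) remaining=[) + num * id + num $]
Step 6: shift ). Stack=[( E )] ptr=3 lookahead=+ remaining=[+ num * id + num $]
Step 7: reduce F->( E ). Stack=[F] ptr=3 lookahead=+ remaining=[+ num * id + num $]
Step 8: reduce T->F. Stack=[T] ptr=3 lookahead=+ remaining=[+ num * id + num $]
Step 9: reduce E->T. Stack=[E] ptr=3 lookahead=+ remaining=[+ num * id + num $]
Step 10: shift +. Stack=[E +] ptr=4 lookahead=num remaining=[num * id + num $]
Step 11: shift num. Stack=[E + num] ptr=5 lookahead=* remaining=[* id + num $]
Step 12: reduce F->num. Stack=[E + F] ptr=5 lookahead=* remaining=[* id + num $]
Step 13: reduce T->F. Stack=[E + T] ptr=5 lookahead=* remaining=[* id + num $]
Step 14: shift *. Stack=[E + T *] ptr=6 lookahead=id remaining=[id + num $]
Step 15: shift id. Stack=[E + T * id] ptr=7 lookahead=+ remaining=[+ num $]
Step 16: reduce F->id. Stack=[E + T * F] ptr=7 lookahead=+ remaining=[+ num $]
Step 17: reduce T->T * F. Stack=[E + T] ptr=7 lookahead=+ remaining=[+ num $]
Step 18: reduce E->E + T. Stack=[E] ptr=7 lookahead=+ remaining=[+ num $]
Step 19: shift +. Stack=[E +] ptr=8 lookahead=num remaining=[num $]
Step 20: shift num. Stack=[E + num] ptr=9 lookahead=$ remaining=[$]
Step 21: reduce F->num. Stack=[E + F] ptr=9 lookahead=$ remaining=[$]
Step 22: reduce T->F. Stack=[E + T] ptr=9 lookahead=$ remaining=[$]
Step 23: reduce E->E + T. Stack=[E] ptr=9 lookahead=$ remaining=[$]
Step 24: accept. Stack=[E] ptr=9 lookahead=$ remaining=[$]

Answer: 24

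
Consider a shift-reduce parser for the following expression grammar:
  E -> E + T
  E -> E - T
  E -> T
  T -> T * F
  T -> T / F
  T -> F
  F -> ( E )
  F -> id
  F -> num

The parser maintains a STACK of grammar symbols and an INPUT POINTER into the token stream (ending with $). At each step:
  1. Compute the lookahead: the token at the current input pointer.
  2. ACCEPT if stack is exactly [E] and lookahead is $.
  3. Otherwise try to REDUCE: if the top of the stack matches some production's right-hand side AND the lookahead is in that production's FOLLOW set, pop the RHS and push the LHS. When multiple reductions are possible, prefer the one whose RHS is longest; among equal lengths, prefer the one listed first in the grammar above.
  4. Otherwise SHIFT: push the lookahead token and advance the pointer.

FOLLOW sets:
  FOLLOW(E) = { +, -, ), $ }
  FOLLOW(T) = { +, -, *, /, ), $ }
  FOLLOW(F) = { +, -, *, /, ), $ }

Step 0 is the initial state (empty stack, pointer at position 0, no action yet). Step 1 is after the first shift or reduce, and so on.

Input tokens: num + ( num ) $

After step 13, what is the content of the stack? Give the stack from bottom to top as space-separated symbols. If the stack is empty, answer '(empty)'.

Step 1: shift num. Stack=[num] ptr=1 lookahead=+ remaining=[+ ( num ) $]
Step 2: reduce F->num. Stack=[F] ptr=1 lookahead=+ remaining=[+ ( num ) $]
Step 3: reduce T->F. Stack=[T] ptr=1 lookahead=+ remaining=[+ ( num ) $]
Step 4: reduce E->T. Stack=[E] ptr=1 lookahead=+ remaining=[+ ( num ) $]
Step 5: shift +. Stack=[E +] ptr=2 lookahead=( remaining=[( num ) $]
Step 6: shift (. Stack=[E + (] ptr=3 lookahead=num remaining=[num ) $]
Step 7: shift num. Stack=[E + ( num] ptr=4 lookahead=) remaining=[) $]
Step 8: reduce F->num. Stack=[E + ( F] ptr=4 lookahead=) remaining=[) $]
Step 9: reduce T->F. Stack=[E + ( T] ptr=4 lookahead=) remaining=[) $]
Step 10: reduce E->T. Stack=[E + ( E] ptr=4 lookahead=) remaining=[) $]
Step 11: shift ). Stack=[E + ( E )] ptr=5 lookahead=$ remaining=[$]
Step 12: reduce F->( E ). Stack=[E + F] ptr=5 lookahead=$ remaining=[$]
Step 13: reduce T->F. Stack=[E + T] ptr=5 lookahead=$ remaining=[$]

Answer: E + T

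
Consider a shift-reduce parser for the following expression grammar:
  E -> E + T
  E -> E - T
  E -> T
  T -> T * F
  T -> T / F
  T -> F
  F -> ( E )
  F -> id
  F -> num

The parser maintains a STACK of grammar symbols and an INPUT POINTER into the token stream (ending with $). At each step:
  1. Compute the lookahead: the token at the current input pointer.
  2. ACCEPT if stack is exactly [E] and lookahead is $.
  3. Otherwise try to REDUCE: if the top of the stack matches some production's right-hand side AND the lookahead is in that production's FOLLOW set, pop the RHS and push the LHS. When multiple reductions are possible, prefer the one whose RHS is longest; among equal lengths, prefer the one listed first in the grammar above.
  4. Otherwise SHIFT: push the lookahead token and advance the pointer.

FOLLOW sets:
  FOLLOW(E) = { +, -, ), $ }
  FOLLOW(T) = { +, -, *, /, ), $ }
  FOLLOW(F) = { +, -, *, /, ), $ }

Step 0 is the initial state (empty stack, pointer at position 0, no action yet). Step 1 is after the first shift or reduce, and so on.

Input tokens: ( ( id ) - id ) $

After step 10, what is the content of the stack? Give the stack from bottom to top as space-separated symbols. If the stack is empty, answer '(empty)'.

Answer: ( E

Derivation:
Step 1: shift (. Stack=[(] ptr=1 lookahead=( remaining=[( id ) - id ) $]
Step 2: shift (. Stack=[( (] ptr=2 lookahead=id remaining=[id ) - id ) $]
Step 3: shift id. Stack=[( ( id] ptr=3 lookahead=) remaining=[) - id ) $]
Step 4: reduce F->id. Stack=[( ( F] ptr=3 lookahead=) remaining=[) - id ) $]
Step 5: reduce T->F. Stack=[( ( T] ptr=3 lookahead=) remaining=[) - id ) $]
Step 6: reduce E->T. Stack=[( ( E] ptr=3 lookahead=) remaining=[) - id ) $]
Step 7: shift ). Stack=[( ( E )] ptr=4 lookahead=- remaining=[- id ) $]
Step 8: reduce F->( E ). Stack=[( F] ptr=4 lookahead=- remaining=[- id ) $]
Step 9: reduce T->F. Stack=[( T] ptr=4 lookahead=- remaining=[- id ) $]
Step 10: reduce E->T. Stack=[( E] ptr=4 lookahead=- remaining=[- id ) $]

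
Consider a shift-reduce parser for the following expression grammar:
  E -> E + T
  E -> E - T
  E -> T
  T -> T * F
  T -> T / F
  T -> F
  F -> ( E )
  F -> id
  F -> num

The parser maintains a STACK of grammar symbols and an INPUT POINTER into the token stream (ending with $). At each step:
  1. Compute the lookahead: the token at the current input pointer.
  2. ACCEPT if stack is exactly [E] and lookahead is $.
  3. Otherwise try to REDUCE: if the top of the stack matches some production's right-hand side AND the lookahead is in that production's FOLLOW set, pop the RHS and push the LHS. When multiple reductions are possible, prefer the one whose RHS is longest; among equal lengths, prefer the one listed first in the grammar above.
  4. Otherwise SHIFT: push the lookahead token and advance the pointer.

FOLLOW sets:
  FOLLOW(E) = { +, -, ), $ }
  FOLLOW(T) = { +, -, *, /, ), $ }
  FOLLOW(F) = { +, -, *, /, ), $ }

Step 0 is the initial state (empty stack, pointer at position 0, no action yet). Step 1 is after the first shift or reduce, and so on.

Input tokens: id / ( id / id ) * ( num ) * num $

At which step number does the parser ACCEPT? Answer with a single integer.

Step 1: shift id. Stack=[id] ptr=1 lookahead=/ remaining=[/ ( id / id ) * ( num ) * num $]
Step 2: reduce F->id. Stack=[F] ptr=1 lookahead=/ remaining=[/ ( id / id ) * ( num ) * num $]
Step 3: reduce T->F. Stack=[T] ptr=1 lookahead=/ remaining=[/ ( id / id ) * ( num ) * num $]
Step 4: shift /. Stack=[T /] ptr=2 lookahead=( remaining=[( id / id ) * ( num ) * num $]
Step 5: shift (. Stack=[T / (] ptr=3 lookahead=id remaining=[id / id ) * ( num ) * num $]
Step 6: shift id. Stack=[T / ( id] ptr=4 lookahead=/ remaining=[/ id ) * ( num ) * num $]
Step 7: reduce F->id. Stack=[T / ( F] ptr=4 lookahead=/ remaining=[/ id ) * ( num ) * num $]
Step 8: reduce T->F. Stack=[T / ( T] ptr=4 lookahead=/ remaining=[/ id ) * ( num ) * num $]
Step 9: shift /. Stack=[T / ( T /] ptr=5 lookahead=id remaining=[id ) * ( num ) * num $]
Step 10: shift id. Stack=[T / ( T / id] ptr=6 lookahead=) remaining=[) * ( num ) * num $]
Step 11: reduce F->id. Stack=[T / ( T / F] ptr=6 lookahead=) remaining=[) * ( num ) * num $]
Step 12: reduce T->T / F. Stack=[T / ( T] ptr=6 lookahead=) remaining=[) * ( num ) * num $]
Step 13: reduce E->T. Stack=[T / ( E] ptr=6 lookahead=) remaining=[) * ( num ) * num $]
Step 14: shift ). Stack=[T / ( E )] ptr=7 lookahead=* remaining=[* ( num ) * num $]
Step 15: reduce F->( E ). Stack=[T / F] ptr=7 lookahead=* remaining=[* ( num ) * num $]
Step 16: reduce T->T / F. Stack=[T] ptr=7 lookahead=* remaining=[* ( num ) * num $]
Step 17: shift *. Stack=[T *] ptr=8 lookahead=( remaining=[( num ) * num $]
Step 18: shift (. Stack=[T * (] ptr=9 lookahead=num remaining=[num ) * num $]
Step 19: shift num. Stack=[T * ( num] ptr=10 lookahead=) remaining=[) * num $]
Step 20: reduce F->num. Stack=[T * ( F] ptr=10 lookahead=) remaining=[) * num $]
Step 21: reduce T->F. Stack=[T * ( T] ptr=10 lookahead=) remaining=[) * num $]
Step 22: reduce E->T. Stack=[T * ( E] ptr=10 lookahead=) remaining=[) * num $]
Step 23: shift ). Stack=[T * ( E )] ptr=11 lookahead=* remaining=[* num $]
Step 24: reduce F->( E ). Stack=[T * F] ptr=11 lookahead=* remaining=[* num $]
Step 25: reduce T->T * F. Stack=[T] ptr=11 lookahead=* remaining=[* num $]
Step 26: shift *. Stack=[T *] ptr=12 lookahead=num remaining=[num $]
Step 27: shift num. Stack=[T * num] ptr=13 lookahead=$ remaining=[$]
Step 28: reduce F->num. Stack=[T * F] ptr=13 lookahead=$ remaining=[$]
Step 29: reduce T->T * F. Stack=[T] ptr=13 lookahead=$ remaining=[$]
Step 30: reduce E->T. Stack=[E] ptr=13 lookahead=$ remaining=[$]
Step 31: accept. Stack=[E] ptr=13 lookahead=$ remaining=[$]

Answer: 31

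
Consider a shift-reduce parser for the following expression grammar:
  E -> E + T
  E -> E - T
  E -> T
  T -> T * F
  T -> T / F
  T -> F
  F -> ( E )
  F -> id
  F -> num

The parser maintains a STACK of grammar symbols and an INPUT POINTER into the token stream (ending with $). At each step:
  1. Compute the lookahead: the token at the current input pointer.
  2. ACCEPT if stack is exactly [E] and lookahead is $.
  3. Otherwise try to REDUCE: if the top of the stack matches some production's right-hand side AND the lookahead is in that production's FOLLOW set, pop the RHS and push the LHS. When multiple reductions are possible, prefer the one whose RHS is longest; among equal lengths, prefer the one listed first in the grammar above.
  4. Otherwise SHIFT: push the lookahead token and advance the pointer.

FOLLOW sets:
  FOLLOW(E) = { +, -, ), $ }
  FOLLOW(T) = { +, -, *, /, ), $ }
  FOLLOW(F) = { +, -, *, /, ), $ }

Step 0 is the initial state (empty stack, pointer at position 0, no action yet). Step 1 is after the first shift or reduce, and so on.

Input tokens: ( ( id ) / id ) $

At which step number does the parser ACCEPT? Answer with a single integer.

Answer: 19

Derivation:
Step 1: shift (. Stack=[(] ptr=1 lookahead=( remaining=[( id ) / id ) $]
Step 2: shift (. Stack=[( (] ptr=2 lookahead=id remaining=[id ) / id ) $]
Step 3: shift id. Stack=[( ( id] ptr=3 lookahead=) remaining=[) / id ) $]
Step 4: reduce F->id. Stack=[( ( F] ptr=3 lookahead=) remaining=[) / id ) $]
Step 5: reduce T->F. Stack=[( ( T] ptr=3 lookahead=) remaining=[) / id ) $]
Step 6: reduce E->T. Stack=[( ( E] ptr=3 lookahead=) remaining=[) / id ) $]
Step 7: shift ). Stack=[( ( E )] ptr=4 lookahead=/ remaining=[/ id ) $]
Step 8: reduce F->( E ). Stack=[( F] ptr=4 lookahead=/ remaining=[/ id ) $]
Step 9: reduce T->F. Stack=[( T] ptr=4 lookahead=/ remaining=[/ id ) $]
Step 10: shift /. Stack=[( T /] ptr=5 lookahead=id remaining=[id ) $]
Step 11: shift id. Stack=[( T / id] ptr=6 lookahead=) remaining=[) $]
Step 12: reduce F->id. Stack=[( T / F] ptr=6 lookahead=) remaining=[) $]
Step 13: reduce T->T / F. Stack=[( T] ptr=6 lookahead=) remaining=[) $]
Step 14: reduce E->T. Stack=[( E] ptr=6 lookahead=) remaining=[) $]
Step 15: shift ). Stack=[( E )] ptr=7 lookahead=$ remaining=[$]
Step 16: reduce F->( E ). Stack=[F] ptr=7 lookahead=$ remaining=[$]
Step 17: reduce T->F. Stack=[T] ptr=7 lookahead=$ remaining=[$]
Step 18: reduce E->T. Stack=[E] ptr=7 lookahead=$ remaining=[$]
Step 19: accept. Stack=[E] ptr=7 lookahead=$ remaining=[$]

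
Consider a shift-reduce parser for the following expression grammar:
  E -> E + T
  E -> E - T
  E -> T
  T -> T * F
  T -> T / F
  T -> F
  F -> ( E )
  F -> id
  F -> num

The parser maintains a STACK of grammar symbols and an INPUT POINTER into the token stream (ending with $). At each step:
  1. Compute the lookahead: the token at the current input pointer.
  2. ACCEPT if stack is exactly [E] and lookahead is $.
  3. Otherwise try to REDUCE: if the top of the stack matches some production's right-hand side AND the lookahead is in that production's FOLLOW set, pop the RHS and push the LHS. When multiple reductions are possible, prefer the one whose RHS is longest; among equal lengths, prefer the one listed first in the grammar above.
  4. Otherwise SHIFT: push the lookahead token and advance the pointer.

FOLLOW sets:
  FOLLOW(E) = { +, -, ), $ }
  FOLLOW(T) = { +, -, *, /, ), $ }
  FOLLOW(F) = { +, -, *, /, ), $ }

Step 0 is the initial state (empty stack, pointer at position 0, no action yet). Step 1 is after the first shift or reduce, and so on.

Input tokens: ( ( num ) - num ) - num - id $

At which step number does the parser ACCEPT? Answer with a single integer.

Step 1: shift (. Stack=[(] ptr=1 lookahead=( remaining=[( num ) - num ) - num - id $]
Step 2: shift (. Stack=[( (] ptr=2 lookahead=num remaining=[num ) - num ) - num - id $]
Step 3: shift num. Stack=[( ( num] ptr=3 lookahead=) remaining=[) - num ) - num - id $]
Step 4: reduce F->num. Stack=[( ( F] ptr=3 lookahead=) remaining=[) - num ) - num - id $]
Step 5: reduce T->F. Stack=[( ( T] ptr=3 lookahead=) remaining=[) - num ) - num - id $]
Step 6: reduce E->T. Stack=[( ( E] ptr=3 lookahead=) remaining=[) - num ) - num - id $]
Step 7: shift ). Stack=[( ( E )] ptr=4 lookahead=- remaining=[- num ) - num - id $]
Step 8: reduce F->( E ). Stack=[( F] ptr=4 lookahead=- remaining=[- num ) - num - id $]
Step 9: reduce T->F. Stack=[( T] ptr=4 lookahead=- remaining=[- num ) - num - id $]
Step 10: reduce E->T. Stack=[( E] ptr=4 lookahead=- remaining=[- num ) - num - id $]
Step 11: shift -. Stack=[( E -] ptr=5 lookahead=num remaining=[num ) - num - id $]
Step 12: shift num. Stack=[( E - num] ptr=6 lookahead=) remaining=[) - num - id $]
Step 13: reduce F->num. Stack=[( E - F] ptr=6 lookahead=) remaining=[) - num - id $]
Step 14: reduce T->F. Stack=[( E - T] ptr=6 lookahead=) remaining=[) - num - id $]
Step 15: reduce E->E - T. Stack=[( E] ptr=6 lookahead=) remaining=[) - num - id $]
Step 16: shift ). Stack=[( E )] ptr=7 lookahead=- remaining=[- num - id $]
Step 17: reduce F->( E ). Stack=[F] ptr=7 lookahead=- remaining=[- num - id $]
Step 18: reduce T->F. Stack=[T] ptr=7 lookahead=- remaining=[- num - id $]
Step 19: reduce E->T. Stack=[E] ptr=7 lookahead=- remaining=[- num - id $]
Step 20: shift -. Stack=[E -] ptr=8 lookahead=num remaining=[num - id $]
Step 21: shift num. Stack=[E - num] ptr=9 lookahead=- remaining=[- id $]
Step 22: reduce F->num. Stack=[E - F] ptr=9 lookahead=- remaining=[- id $]
Step 23: reduce T->F. Stack=[E - T] ptr=9 lookahead=- remaining=[- id $]
Step 24: reduce E->E - T. Stack=[E] ptr=9 lookahead=- remaining=[- id $]
Step 25: shift -. Stack=[E -] ptr=10 lookahead=id remaining=[id $]
Step 26: shift id. Stack=[E - id] ptr=11 lookahead=$ remaining=[$]
Step 27: reduce F->id. Stack=[E - F] ptr=11 lookahead=$ remaining=[$]
Step 28: reduce T->F. Stack=[E - T] ptr=11 lookahead=$ remaining=[$]
Step 29: reduce E->E - T. Stack=[E] ptr=11 lookahead=$ remaining=[$]
Step 30: accept. Stack=[E] ptr=11 lookahead=$ remaining=[$]

Answer: 30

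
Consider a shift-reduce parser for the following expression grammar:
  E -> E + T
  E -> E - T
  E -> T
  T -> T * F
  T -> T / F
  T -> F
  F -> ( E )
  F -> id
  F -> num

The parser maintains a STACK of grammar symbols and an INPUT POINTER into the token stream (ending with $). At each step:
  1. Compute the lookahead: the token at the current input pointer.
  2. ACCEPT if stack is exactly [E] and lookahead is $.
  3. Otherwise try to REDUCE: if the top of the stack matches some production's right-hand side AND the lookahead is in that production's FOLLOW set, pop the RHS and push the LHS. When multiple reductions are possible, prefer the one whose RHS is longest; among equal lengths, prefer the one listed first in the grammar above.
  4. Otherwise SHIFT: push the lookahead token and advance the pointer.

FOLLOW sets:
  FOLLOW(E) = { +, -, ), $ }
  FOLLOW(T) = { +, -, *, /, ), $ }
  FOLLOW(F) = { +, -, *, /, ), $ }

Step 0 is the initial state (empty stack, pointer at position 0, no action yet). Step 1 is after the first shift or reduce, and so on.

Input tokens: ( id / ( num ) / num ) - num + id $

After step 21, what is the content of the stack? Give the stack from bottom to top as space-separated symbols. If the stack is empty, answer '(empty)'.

Answer: T

Derivation:
Step 1: shift (. Stack=[(] ptr=1 lookahead=id remaining=[id / ( num ) / num ) - num + id $]
Step 2: shift id. Stack=[( id] ptr=2 lookahead=/ remaining=[/ ( num ) / num ) - num + id $]
Step 3: reduce F->id. Stack=[( F] ptr=2 lookahead=/ remaining=[/ ( num ) / num ) - num + id $]
Step 4: reduce T->F. Stack=[( T] ptr=2 lookahead=/ remaining=[/ ( num ) / num ) - num + id $]
Step 5: shift /. Stack=[( T /] ptr=3 lookahead=( remaining=[( num ) / num ) - num + id $]
Step 6: shift (. Stack=[( T / (] ptr=4 lookahead=num remaining=[num ) / num ) - num + id $]
Step 7: shift num. Stack=[( T / ( num] ptr=5 lookahead=) remaining=[) / num ) - num + id $]
Step 8: reduce F->num. Stack=[( T / ( F] ptr=5 lookahead=) remaining=[) / num ) - num + id $]
Step 9: reduce T->F. Stack=[( T / ( T] ptr=5 lookahead=) remaining=[) / num ) - num + id $]
Step 10: reduce E->T. Stack=[( T / ( E] ptr=5 lookahead=) remaining=[) / num ) - num + id $]
Step 11: shift ). Stack=[( T / ( E )] ptr=6 lookahead=/ remaining=[/ num ) - num + id $]
Step 12: reduce F->( E ). Stack=[( T / F] ptr=6 lookahead=/ remaining=[/ num ) - num + id $]
Step 13: reduce T->T / F. Stack=[( T] ptr=6 lookahead=/ remaining=[/ num ) - num + id $]
Step 14: shift /. Stack=[( T /] ptr=7 lookahead=num remaining=[num ) - num + id $]
Step 15: shift num. Stack=[( T / num] ptr=8 lookahead=) remaining=[) - num + id $]
Step 16: reduce F->num. Stack=[( T / F] ptr=8 lookahead=) remaining=[) - num + id $]
Step 17: reduce T->T / F. Stack=[( T] ptr=8 lookahead=) remaining=[) - num + id $]
Step 18: reduce E->T. Stack=[( E] ptr=8 lookahead=) remaining=[) - num + id $]
Step 19: shift ). Stack=[( E )] ptr=9 lookahead=- remaining=[- num + id $]
Step 20: reduce F->( E ). Stack=[F] ptr=9 lookahead=- remaining=[- num + id $]
Step 21: reduce T->F. Stack=[T] ptr=9 lookahead=- remaining=[- num + id $]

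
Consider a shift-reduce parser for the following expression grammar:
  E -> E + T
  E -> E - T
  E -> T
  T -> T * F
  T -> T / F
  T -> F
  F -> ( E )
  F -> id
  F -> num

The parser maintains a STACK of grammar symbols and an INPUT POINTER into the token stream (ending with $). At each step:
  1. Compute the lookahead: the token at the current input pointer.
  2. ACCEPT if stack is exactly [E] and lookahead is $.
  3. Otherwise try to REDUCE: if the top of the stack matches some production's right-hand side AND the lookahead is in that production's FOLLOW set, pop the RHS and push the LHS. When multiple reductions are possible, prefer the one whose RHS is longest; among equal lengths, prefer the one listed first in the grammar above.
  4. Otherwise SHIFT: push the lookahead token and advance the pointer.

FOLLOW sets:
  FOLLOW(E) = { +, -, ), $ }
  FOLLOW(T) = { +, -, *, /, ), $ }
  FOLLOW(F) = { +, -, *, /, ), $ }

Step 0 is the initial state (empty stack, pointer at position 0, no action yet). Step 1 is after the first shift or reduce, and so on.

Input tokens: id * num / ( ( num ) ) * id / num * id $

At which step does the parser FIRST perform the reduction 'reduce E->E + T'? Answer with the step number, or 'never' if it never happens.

Answer: never

Derivation:
Step 1: shift id. Stack=[id] ptr=1 lookahead=* remaining=[* num / ( ( num ) ) * id / num * id $]
Step 2: reduce F->id. Stack=[F] ptr=1 lookahead=* remaining=[* num / ( ( num ) ) * id / num * id $]
Step 3: reduce T->F. Stack=[T] ptr=1 lookahead=* remaining=[* num / ( ( num ) ) * id / num * id $]
Step 4: shift *. Stack=[T *] ptr=2 lookahead=num remaining=[num / ( ( num ) ) * id / num * id $]
Step 5: shift num. Stack=[T * num] ptr=3 lookahead=/ remaining=[/ ( ( num ) ) * id / num * id $]
Step 6: reduce F->num. Stack=[T * F] ptr=3 lookahead=/ remaining=[/ ( ( num ) ) * id / num * id $]
Step 7: reduce T->T * F. Stack=[T] ptr=3 lookahead=/ remaining=[/ ( ( num ) ) * id / num * id $]
Step 8: shift /. Stack=[T /] ptr=4 lookahead=( remaining=[( ( num ) ) * id / num * id $]
Step 9: shift (. Stack=[T / (] ptr=5 lookahead=( remaining=[( num ) ) * id / num * id $]
Step 10: shift (. Stack=[T / ( (] ptr=6 lookahead=num remaining=[num ) ) * id / num * id $]
Step 11: shift num. Stack=[T / ( ( num] ptr=7 lookahead=) remaining=[) ) * id / num * id $]
Step 12: reduce F->num. Stack=[T / ( ( F] ptr=7 lookahead=) remaining=[) ) * id / num * id $]
Step 13: reduce T->F. Stack=[T / ( ( T] ptr=7 lookahead=) remaining=[) ) * id / num * id $]
Step 14: reduce E->T. Stack=[T / ( ( E] ptr=7 lookahead=) remaining=[) ) * id / num * id $]
Step 15: shift ). Stack=[T / ( ( E )] ptr=8 lookahead=) remaining=[) * id / num * id $]
Step 16: reduce F->( E ). Stack=[T / ( F] ptr=8 lookahead=) remaining=[) * id / num * id $]
Step 17: reduce T->F. Stack=[T / ( T] ptr=8 lookahead=) remaining=[) * id / num * id $]
Step 18: reduce E->T. Stack=[T / ( E] ptr=8 lookahead=) remaining=[) * id / num * id $]
Step 19: shift ). Stack=[T / ( E )] ptr=9 lookahead=* remaining=[* id / num * id $]
Step 20: reduce F->( E ). Stack=[T / F] ptr=9 lookahead=* remaining=[* id / num * id $]
Step 21: reduce T->T / F. Stack=[T] ptr=9 lookahead=* remaining=[* id / num * id $]
Step 22: shift *. Stack=[T *] ptr=10 lookahead=id remaining=[id / num * id $]
Step 23: shift id. Stack=[T * id] ptr=11 lookahead=/ remaining=[/ num * id $]
Step 24: reduce F->id. Stack=[T * F] ptr=11 lookahead=/ remaining=[/ num * id $]
Step 25: reduce T->T * F. Stack=[T] ptr=11 lookahead=/ remaining=[/ num * id $]
Step 26: shift /. Stack=[T /] ptr=12 lookahead=num remaining=[num * id $]
Step 27: shift num. Stack=[T / num] ptr=13 lookahead=* remaining=[* id $]
Step 28: reduce F->num. Stack=[T / F] ptr=13 lookahead=* remaining=[* id $]
Step 29: reduce T->T / F. Stack=[T] ptr=13 lookahead=* remaining=[* id $]
Step 30: shift *. Stack=[T *] ptr=14 lookahead=id remaining=[id $]
Step 31: shift id. Stack=[T * id] ptr=15 lookahead=$ remaining=[$]
Step 32: reduce F->id. Stack=[T * F] ptr=15 lookahead=$ remaining=[$]
Step 33: reduce T->T * F. Stack=[T] ptr=15 lookahead=$ remaining=[$]
Step 34: reduce E->T. Stack=[E] ptr=15 lookahead=$ remaining=[$]
Step 35: accept. Stack=[E] ptr=15 lookahead=$ remaining=[$]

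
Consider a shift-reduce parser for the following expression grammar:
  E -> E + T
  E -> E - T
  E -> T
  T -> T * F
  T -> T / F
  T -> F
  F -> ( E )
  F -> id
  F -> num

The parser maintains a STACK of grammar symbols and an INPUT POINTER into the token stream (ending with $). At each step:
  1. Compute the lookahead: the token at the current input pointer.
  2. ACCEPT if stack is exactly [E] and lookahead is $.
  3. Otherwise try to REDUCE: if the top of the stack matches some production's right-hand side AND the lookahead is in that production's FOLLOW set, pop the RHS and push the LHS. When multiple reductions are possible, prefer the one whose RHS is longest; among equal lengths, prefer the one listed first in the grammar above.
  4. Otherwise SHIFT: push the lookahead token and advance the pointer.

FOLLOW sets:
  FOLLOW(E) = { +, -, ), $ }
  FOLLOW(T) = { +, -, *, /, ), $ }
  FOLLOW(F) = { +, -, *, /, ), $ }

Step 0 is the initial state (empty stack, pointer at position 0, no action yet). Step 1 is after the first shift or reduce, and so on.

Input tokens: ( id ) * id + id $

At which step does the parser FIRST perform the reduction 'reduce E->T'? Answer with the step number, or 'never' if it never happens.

Step 1: shift (. Stack=[(] ptr=1 lookahead=id remaining=[id ) * id + id $]
Step 2: shift id. Stack=[( id] ptr=2 lookahead=) remaining=[) * id + id $]
Step 3: reduce F->id. Stack=[( F] ptr=2 lookahead=) remaining=[) * id + id $]
Step 4: reduce T->F. Stack=[( T] ptr=2 lookahead=) remaining=[) * id + id $]
Step 5: reduce E->T. Stack=[( E] ptr=2 lookahead=) remaining=[) * id + id $]

Answer: 5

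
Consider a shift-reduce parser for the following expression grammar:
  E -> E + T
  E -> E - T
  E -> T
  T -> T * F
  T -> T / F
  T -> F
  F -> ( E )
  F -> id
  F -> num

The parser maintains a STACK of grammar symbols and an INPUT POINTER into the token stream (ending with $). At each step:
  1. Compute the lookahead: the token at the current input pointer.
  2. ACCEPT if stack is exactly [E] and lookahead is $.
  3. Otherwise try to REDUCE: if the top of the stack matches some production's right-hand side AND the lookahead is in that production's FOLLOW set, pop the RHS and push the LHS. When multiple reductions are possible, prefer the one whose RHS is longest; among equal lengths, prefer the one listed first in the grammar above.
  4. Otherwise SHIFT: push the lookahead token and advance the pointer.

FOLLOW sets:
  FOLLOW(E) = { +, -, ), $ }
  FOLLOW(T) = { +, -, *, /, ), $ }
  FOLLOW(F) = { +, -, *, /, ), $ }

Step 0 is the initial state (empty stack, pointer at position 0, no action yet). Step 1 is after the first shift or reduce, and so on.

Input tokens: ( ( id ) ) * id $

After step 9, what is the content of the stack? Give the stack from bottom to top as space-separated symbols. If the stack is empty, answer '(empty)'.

Step 1: shift (. Stack=[(] ptr=1 lookahead=( remaining=[( id ) ) * id $]
Step 2: shift (. Stack=[( (] ptr=2 lookahead=id remaining=[id ) ) * id $]
Step 3: shift id. Stack=[( ( id] ptr=3 lookahead=) remaining=[) ) * id $]
Step 4: reduce F->id. Stack=[( ( F] ptr=3 lookahead=) remaining=[) ) * id $]
Step 5: reduce T->F. Stack=[( ( T] ptr=3 lookahead=) remaining=[) ) * id $]
Step 6: reduce E->T. Stack=[( ( E] ptr=3 lookahead=) remaining=[) ) * id $]
Step 7: shift ). Stack=[( ( E )] ptr=4 lookahead=) remaining=[) * id $]
Step 8: reduce F->( E ). Stack=[( F] ptr=4 lookahead=) remaining=[) * id $]
Step 9: reduce T->F. Stack=[( T] ptr=4 lookahead=) remaining=[) * id $]

Answer: ( T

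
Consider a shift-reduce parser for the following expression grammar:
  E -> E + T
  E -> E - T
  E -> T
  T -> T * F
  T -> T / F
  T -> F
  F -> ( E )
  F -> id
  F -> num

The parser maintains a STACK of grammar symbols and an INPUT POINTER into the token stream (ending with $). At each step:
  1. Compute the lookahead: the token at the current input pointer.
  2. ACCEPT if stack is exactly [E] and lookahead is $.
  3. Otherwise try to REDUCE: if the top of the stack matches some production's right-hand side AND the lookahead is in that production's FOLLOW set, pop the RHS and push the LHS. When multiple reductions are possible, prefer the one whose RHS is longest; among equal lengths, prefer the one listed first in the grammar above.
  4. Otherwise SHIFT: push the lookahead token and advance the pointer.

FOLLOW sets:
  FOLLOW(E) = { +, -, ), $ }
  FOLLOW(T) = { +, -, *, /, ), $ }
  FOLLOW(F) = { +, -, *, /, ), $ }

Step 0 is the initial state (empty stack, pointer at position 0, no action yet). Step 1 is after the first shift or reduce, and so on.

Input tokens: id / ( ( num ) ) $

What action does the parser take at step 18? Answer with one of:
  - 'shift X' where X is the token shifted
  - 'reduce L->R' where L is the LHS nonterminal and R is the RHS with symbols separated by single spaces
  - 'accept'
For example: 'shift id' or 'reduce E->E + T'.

Answer: reduce E->T

Derivation:
Step 1: shift id. Stack=[id] ptr=1 lookahead=/ remaining=[/ ( ( num ) ) $]
Step 2: reduce F->id. Stack=[F] ptr=1 lookahead=/ remaining=[/ ( ( num ) ) $]
Step 3: reduce T->F. Stack=[T] ptr=1 lookahead=/ remaining=[/ ( ( num ) ) $]
Step 4: shift /. Stack=[T /] ptr=2 lookahead=( remaining=[( ( num ) ) $]
Step 5: shift (. Stack=[T / (] ptr=3 lookahead=( remaining=[( num ) ) $]
Step 6: shift (. Stack=[T / ( (] ptr=4 lookahead=num remaining=[num ) ) $]
Step 7: shift num. Stack=[T / ( ( num] ptr=5 lookahead=) remaining=[) ) $]
Step 8: reduce F->num. Stack=[T / ( ( F] ptr=5 lookahead=) remaining=[) ) $]
Step 9: reduce T->F. Stack=[T / ( ( T] ptr=5 lookahead=) remaining=[) ) $]
Step 10: reduce E->T. Stack=[T / ( ( E] ptr=5 lookahead=) remaining=[) ) $]
Step 11: shift ). Stack=[T / ( ( E )] ptr=6 lookahead=) remaining=[) $]
Step 12: reduce F->( E ). Stack=[T / ( F] ptr=6 lookahead=) remaining=[) $]
Step 13: reduce T->F. Stack=[T / ( T] ptr=6 lookahead=) remaining=[) $]
Step 14: reduce E->T. Stack=[T / ( E] ptr=6 lookahead=) remaining=[) $]
Step 15: shift ). Stack=[T / ( E )] ptr=7 lookahead=$ remaining=[$]
Step 16: reduce F->( E ). Stack=[T / F] ptr=7 lookahead=$ remaining=[$]
Step 17: reduce T->T / F. Stack=[T] ptr=7 lookahead=$ remaining=[$]
Step 18: reduce E->T. Stack=[E] ptr=7 lookahead=$ remaining=[$]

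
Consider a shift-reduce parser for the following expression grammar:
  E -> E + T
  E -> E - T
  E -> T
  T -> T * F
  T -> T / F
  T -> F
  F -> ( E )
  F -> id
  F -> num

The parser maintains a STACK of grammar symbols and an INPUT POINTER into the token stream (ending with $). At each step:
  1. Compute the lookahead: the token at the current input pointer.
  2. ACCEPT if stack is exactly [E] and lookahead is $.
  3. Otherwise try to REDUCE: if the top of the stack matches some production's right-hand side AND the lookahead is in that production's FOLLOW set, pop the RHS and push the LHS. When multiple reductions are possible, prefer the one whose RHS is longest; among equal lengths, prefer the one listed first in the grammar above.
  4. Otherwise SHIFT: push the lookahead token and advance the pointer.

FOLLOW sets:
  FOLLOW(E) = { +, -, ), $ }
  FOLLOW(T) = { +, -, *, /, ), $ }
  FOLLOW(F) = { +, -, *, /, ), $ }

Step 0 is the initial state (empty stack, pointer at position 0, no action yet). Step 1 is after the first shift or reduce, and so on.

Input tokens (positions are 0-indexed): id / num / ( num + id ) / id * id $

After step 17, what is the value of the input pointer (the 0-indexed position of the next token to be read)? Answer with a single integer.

Step 1: shift id. Stack=[id] ptr=1 lookahead=/ remaining=[/ num / ( num + id ) / id * id $]
Step 2: reduce F->id. Stack=[F] ptr=1 lookahead=/ remaining=[/ num / ( num + id ) / id * id $]
Step 3: reduce T->F. Stack=[T] ptr=1 lookahead=/ remaining=[/ num / ( num + id ) / id * id $]
Step 4: shift /. Stack=[T /] ptr=2 lookahead=num remaining=[num / ( num + id ) / id * id $]
Step 5: shift num. Stack=[T / num] ptr=3 lookahead=/ remaining=[/ ( num + id ) / id * id $]
Step 6: reduce F->num. Stack=[T / F] ptr=3 lookahead=/ remaining=[/ ( num + id ) / id * id $]
Step 7: reduce T->T / F. Stack=[T] ptr=3 lookahead=/ remaining=[/ ( num + id ) / id * id $]
Step 8: shift /. Stack=[T /] ptr=4 lookahead=( remaining=[( num + id ) / id * id $]
Step 9: shift (. Stack=[T / (] ptr=5 lookahead=num remaining=[num + id ) / id * id $]
Step 10: shift num. Stack=[T / ( num] ptr=6 lookahead=+ remaining=[+ id ) / id * id $]
Step 11: reduce F->num. Stack=[T / ( F] ptr=6 lookahead=+ remaining=[+ id ) / id * id $]
Step 12: reduce T->F. Stack=[T / ( T] ptr=6 lookahead=+ remaining=[+ id ) / id * id $]
Step 13: reduce E->T. Stack=[T / ( E] ptr=6 lookahead=+ remaining=[+ id ) / id * id $]
Step 14: shift +. Stack=[T / ( E +] ptr=7 lookahead=id remaining=[id ) / id * id $]
Step 15: shift id. Stack=[T / ( E + id] ptr=8 lookahead=) remaining=[) / id * id $]
Step 16: reduce F->id. Stack=[T / ( E + F] ptr=8 lookahead=) remaining=[) / id * id $]
Step 17: reduce T->F. Stack=[T / ( E + T] ptr=8 lookahead=) remaining=[) / id * id $]

Answer: 8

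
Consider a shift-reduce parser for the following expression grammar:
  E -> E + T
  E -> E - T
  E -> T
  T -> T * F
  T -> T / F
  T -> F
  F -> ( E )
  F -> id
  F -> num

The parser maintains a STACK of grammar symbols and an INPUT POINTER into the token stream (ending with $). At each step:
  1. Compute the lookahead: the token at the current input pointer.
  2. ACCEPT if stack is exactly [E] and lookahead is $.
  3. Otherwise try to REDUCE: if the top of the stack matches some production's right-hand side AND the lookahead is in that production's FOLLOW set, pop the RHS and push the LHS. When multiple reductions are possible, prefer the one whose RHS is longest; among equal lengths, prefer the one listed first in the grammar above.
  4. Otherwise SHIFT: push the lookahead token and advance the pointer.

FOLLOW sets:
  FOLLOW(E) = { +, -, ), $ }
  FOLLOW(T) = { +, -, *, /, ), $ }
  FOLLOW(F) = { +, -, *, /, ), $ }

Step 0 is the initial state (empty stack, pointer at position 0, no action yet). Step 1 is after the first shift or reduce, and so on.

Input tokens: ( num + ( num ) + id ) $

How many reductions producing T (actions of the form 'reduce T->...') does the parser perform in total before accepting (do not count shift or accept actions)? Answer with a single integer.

Answer: 5

Derivation:
Step 1: shift (. Stack=[(] ptr=1 lookahead=num remaining=[num + ( num ) + id ) $]
Step 2: shift num. Stack=[( num] ptr=2 lookahead=+ remaining=[+ ( num ) + id ) $]
Step 3: reduce F->num. Stack=[( F] ptr=2 lookahead=+ remaining=[+ ( num ) + id ) $]
Step 4: reduce T->F. Stack=[( T] ptr=2 lookahead=+ remaining=[+ ( num ) + id ) $]
Step 5: reduce E->T. Stack=[( E] ptr=2 lookahead=+ remaining=[+ ( num ) + id ) $]
Step 6: shift +. Stack=[( E +] ptr=3 lookahead=( remaining=[( num ) + id ) $]
Step 7: shift (. Stack=[( E + (] ptr=4 lookahead=num remaining=[num ) + id ) $]
Step 8: shift num. Stack=[( E + ( num] ptr=5 lookahead=) remaining=[) + id ) $]
Step 9: reduce F->num. Stack=[( E + ( F] ptr=5 lookahead=) remaining=[) + id ) $]
Step 10: reduce T->F. Stack=[( E + ( T] ptr=5 lookahead=) remaining=[) + id ) $]
Step 11: reduce E->T. Stack=[( E + ( E] ptr=5 lookahead=) remaining=[) + id ) $]
Step 12: shift ). Stack=[( E + ( E )] ptr=6 lookahead=+ remaining=[+ id ) $]
Step 13: reduce F->( E ). Stack=[( E + F] ptr=6 lookahead=+ remaining=[+ id ) $]
Step 14: reduce T->F. Stack=[( E + T] ptr=6 lookahead=+ remaining=[+ id ) $]
Step 15: reduce E->E + T. Stack=[( E] ptr=6 lookahead=+ remaining=[+ id ) $]
Step 16: shift +. Stack=[( E +] ptr=7 lookahead=id remaining=[id ) $]
Step 17: shift id. Stack=[( E + id] ptr=8 lookahead=) remaining=[) $]
Step 18: reduce F->id. Stack=[( E + F] ptr=8 lookahead=) remaining=[) $]
Step 19: reduce T->F. Stack=[( E + T] ptr=8 lookahead=) remaining=[) $]
Step 20: reduce E->E + T. Stack=[( E] ptr=8 lookahead=) remaining=[) $]
Step 21: shift ). Stack=[( E )] ptr=9 lookahead=$ remaining=[$]
Step 22: reduce F->( E ). Stack=[F] ptr=9 lookahead=$ remaining=[$]
Step 23: reduce T->F. Stack=[T] ptr=9 lookahead=$ remaining=[$]
Step 24: reduce E->T. Stack=[E] ptr=9 lookahead=$ remaining=[$]
Step 25: accept. Stack=[E] ptr=9 lookahead=$ remaining=[$]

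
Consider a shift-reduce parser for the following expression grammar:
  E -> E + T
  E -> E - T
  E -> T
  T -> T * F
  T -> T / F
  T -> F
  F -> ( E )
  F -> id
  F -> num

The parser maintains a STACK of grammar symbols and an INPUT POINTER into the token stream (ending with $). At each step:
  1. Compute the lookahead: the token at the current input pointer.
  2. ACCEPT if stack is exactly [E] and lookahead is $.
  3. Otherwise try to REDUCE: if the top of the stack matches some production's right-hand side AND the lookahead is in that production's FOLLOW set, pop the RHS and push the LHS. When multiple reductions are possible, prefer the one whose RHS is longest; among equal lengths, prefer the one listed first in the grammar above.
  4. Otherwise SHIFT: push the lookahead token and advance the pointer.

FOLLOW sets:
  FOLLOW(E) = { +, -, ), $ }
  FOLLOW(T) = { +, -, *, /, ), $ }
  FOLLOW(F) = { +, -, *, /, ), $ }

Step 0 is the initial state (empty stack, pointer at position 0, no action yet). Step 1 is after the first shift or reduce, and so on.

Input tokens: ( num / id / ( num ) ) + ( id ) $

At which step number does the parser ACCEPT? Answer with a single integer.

Answer: 33

Derivation:
Step 1: shift (. Stack=[(] ptr=1 lookahead=num remaining=[num / id / ( num ) ) + ( id ) $]
Step 2: shift num. Stack=[( num] ptr=2 lookahead=/ remaining=[/ id / ( num ) ) + ( id ) $]
Step 3: reduce F->num. Stack=[( F] ptr=2 lookahead=/ remaining=[/ id / ( num ) ) + ( id ) $]
Step 4: reduce T->F. Stack=[( T] ptr=2 lookahead=/ remaining=[/ id / ( num ) ) + ( id ) $]
Step 5: shift /. Stack=[( T /] ptr=3 lookahead=id remaining=[id / ( num ) ) + ( id ) $]
Step 6: shift id. Stack=[( T / id] ptr=4 lookahead=/ remaining=[/ ( num ) ) + ( id ) $]
Step 7: reduce F->id. Stack=[( T / F] ptr=4 lookahead=/ remaining=[/ ( num ) ) + ( id ) $]
Step 8: reduce T->T / F. Stack=[( T] ptr=4 lookahead=/ remaining=[/ ( num ) ) + ( id ) $]
Step 9: shift /. Stack=[( T /] ptr=5 lookahead=( remaining=[( num ) ) + ( id ) $]
Step 10: shift (. Stack=[( T / (] ptr=6 lookahead=num remaining=[num ) ) + ( id ) $]
Step 11: shift num. Stack=[( T / ( num] ptr=7 lookahead=) remaining=[) ) + ( id ) $]
Step 12: reduce F->num. Stack=[( T / ( F] ptr=7 lookahead=) remaining=[) ) + ( id ) $]
Step 13: reduce T->F. Stack=[( T / ( T] ptr=7 lookahead=) remaining=[) ) + ( id ) $]
Step 14: reduce E->T. Stack=[( T / ( E] ptr=7 lookahead=) remaining=[) ) + ( id ) $]
Step 15: shift ). Stack=[( T / ( E )] ptr=8 lookahead=) remaining=[) + ( id ) $]
Step 16: reduce F->( E ). Stack=[( T / F] ptr=8 lookahead=) remaining=[) + ( id ) $]
Step 17: reduce T->T / F. Stack=[( T] ptr=8 lookahead=) remaining=[) + ( id ) $]
Step 18: reduce E->T. Stack=[( E] ptr=8 lookahead=) remaining=[) + ( id ) $]
Step 19: shift ). Stack=[( E )] ptr=9 lookahead=+ remaining=[+ ( id ) $]
Step 20: reduce F->( E ). Stack=[F] ptr=9 lookahead=+ remaining=[+ ( id ) $]
Step 21: reduce T->F. Stack=[T] ptr=9 lookahead=+ remaining=[+ ( id ) $]
Step 22: reduce E->T. Stack=[E] ptr=9 lookahead=+ remaining=[+ ( id ) $]
Step 23: shift +. Stack=[E +] ptr=10 lookahead=( remaining=[( id ) $]
Step 24: shift (. Stack=[E + (] ptr=11 lookahead=id remaining=[id ) $]
Step 25: shift id. Stack=[E + ( id] ptr=12 lookahead=) remaining=[) $]
Step 26: reduce F->id. Stack=[E + ( F] ptr=12 lookahead=) remaining=[) $]
Step 27: reduce T->F. Stack=[E + ( T] ptr=12 lookahead=) remaining=[) $]
Step 28: reduce E->T. Stack=[E + ( E] ptr=12 lookahead=) remaining=[) $]
Step 29: shift ). Stack=[E + ( E )] ptr=13 lookahead=$ remaining=[$]
Step 30: reduce F->( E ). Stack=[E + F] ptr=13 lookahead=$ remaining=[$]
Step 31: reduce T->F. Stack=[E + T] ptr=13 lookahead=$ remaining=[$]
Step 32: reduce E->E + T. Stack=[E] ptr=13 lookahead=$ remaining=[$]
Step 33: accept. Stack=[E] ptr=13 lookahead=$ remaining=[$]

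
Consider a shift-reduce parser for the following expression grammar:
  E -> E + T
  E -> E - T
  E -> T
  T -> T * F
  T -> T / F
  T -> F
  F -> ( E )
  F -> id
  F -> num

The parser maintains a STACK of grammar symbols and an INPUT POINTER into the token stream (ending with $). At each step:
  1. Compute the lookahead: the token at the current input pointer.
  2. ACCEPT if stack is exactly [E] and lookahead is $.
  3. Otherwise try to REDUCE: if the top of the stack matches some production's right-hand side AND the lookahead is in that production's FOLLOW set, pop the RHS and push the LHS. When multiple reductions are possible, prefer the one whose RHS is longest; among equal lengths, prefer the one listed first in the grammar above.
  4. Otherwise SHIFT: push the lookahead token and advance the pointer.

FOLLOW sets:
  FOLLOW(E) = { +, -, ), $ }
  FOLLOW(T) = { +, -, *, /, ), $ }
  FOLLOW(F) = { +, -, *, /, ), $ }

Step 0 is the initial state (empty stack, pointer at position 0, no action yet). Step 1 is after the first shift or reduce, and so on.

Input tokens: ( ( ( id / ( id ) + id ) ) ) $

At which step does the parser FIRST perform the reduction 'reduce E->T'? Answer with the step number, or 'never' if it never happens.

Step 1: shift (. Stack=[(] ptr=1 lookahead=( remaining=[( ( id / ( id ) + id ) ) ) $]
Step 2: shift (. Stack=[( (] ptr=2 lookahead=( remaining=[( id / ( id ) + id ) ) ) $]
Step 3: shift (. Stack=[( ( (] ptr=3 lookahead=id remaining=[id / ( id ) + id ) ) ) $]
Step 4: shift id. Stack=[( ( ( id] ptr=4 lookahead=/ remaining=[/ ( id ) + id ) ) ) $]
Step 5: reduce F->id. Stack=[( ( ( F] ptr=4 lookahead=/ remaining=[/ ( id ) + id ) ) ) $]
Step 6: reduce T->F. Stack=[( ( ( T] ptr=4 lookahead=/ remaining=[/ ( id ) + id ) ) ) $]
Step 7: shift /. Stack=[( ( ( T /] ptr=5 lookahead=( remaining=[( id ) + id ) ) ) $]
Step 8: shift (. Stack=[( ( ( T / (] ptr=6 lookahead=id remaining=[id ) + id ) ) ) $]
Step 9: shift id. Stack=[( ( ( T / ( id] ptr=7 lookahead=) remaining=[) + id ) ) ) $]
Step 10: reduce F->id. Stack=[( ( ( T / ( F] ptr=7 lookahead=) remaining=[) + id ) ) ) $]
Step 11: reduce T->F. Stack=[( ( ( T / ( T] ptr=7 lookahead=) remaining=[) + id ) ) ) $]
Step 12: reduce E->T. Stack=[( ( ( T / ( E] ptr=7 lookahead=) remaining=[) + id ) ) ) $]

Answer: 12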